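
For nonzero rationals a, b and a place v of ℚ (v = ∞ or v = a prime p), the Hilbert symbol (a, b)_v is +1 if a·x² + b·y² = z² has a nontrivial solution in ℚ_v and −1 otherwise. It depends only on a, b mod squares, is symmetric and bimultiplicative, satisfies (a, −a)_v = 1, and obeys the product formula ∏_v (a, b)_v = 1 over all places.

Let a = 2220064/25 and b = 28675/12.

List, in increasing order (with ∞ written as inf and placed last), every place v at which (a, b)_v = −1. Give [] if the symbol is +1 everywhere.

[17, 31]

Mod squares: a ≡ 138754, b ≡ 3441. Check v ∈ {∞, 2, 3, 5, 7, 11, 17, 31, 37, 53}.
v=37: a=37^0·(≡7), b=37^1·(≡6) mod 37; (7|37)=+1, (6|37)=-1; (−1)^{0·1·18}·(+1)^1·(-1)^0 = +1.
v=11: a=11^1·(≡6), b=11^0·(≡9) mod 11; (6|11)=-1, (9|11)=+1; (−1)^{1·0·5}·(-1)^0·(+1)^1 = +1.
v=5: a=5^-2·(≡4), b=5^2·(≡1) mod 5; (4|5)=+1, (1|5)=+1; (−1)^{-2·2·2}·(+1)^2·(+1)^-2 = +1.
v=17: a=17^1·(≡4), b=17^0·(≡11) mod 17; (4|17)=+1, (11|17)=-1; (−1)^{1·0·8}·(+1)^0·(-1)^1 = -1.
v=2: v_2(a)=5, v_2(b)=-2; units ≡ 1, 1 (mod 8); ε·ε+αω+βω = 0·0+5·0+-2·0 ≡ 0  ⇒  (a,b)_2 = +1.
v=∞: 138754 > 0 and 3441 > 0  ⇒  (a,b)_∞ = +1.
v=7: a=7^1·(≡6), b=7^0·(≡2) mod 7; (6|7)=-1, (2|7)=+1; (−1)^{1·0·3}·(-1)^0·(+1)^1 = +1.
v=3: a=3^0·(≡1), b=3^-1·(≡1) mod 3; (1|3)=+1, (1|3)=+1; (−1)^{0·-1·1}·(+1)^-1·(+1)^0 = +1.
v=53: a=53^1·(≡41), b=53^0·(≡9) mod 53; (41|53)=-1, (9|53)=+1; (−1)^{1·0·26}·(-1)^0·(+1)^1 = +1.
v=31: a=31^0·(≡26), b=31^1·(≡28) mod 31; (26|31)=-1, (28|31)=+1; (−1)^{0·1·15}·(-1)^1·(+1)^0 = -1.
|Ram(138754, 3441)| = 2, even; anisotropic at {17, 31}.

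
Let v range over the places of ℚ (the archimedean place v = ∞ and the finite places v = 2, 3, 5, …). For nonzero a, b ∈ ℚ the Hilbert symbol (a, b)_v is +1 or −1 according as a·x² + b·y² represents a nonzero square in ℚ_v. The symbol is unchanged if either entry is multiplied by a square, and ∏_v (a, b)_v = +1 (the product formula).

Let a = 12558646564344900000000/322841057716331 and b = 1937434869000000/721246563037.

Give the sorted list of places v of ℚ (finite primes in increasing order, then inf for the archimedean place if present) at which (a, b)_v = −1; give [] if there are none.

Mod squares: a ≡ 451, b ≡ 20553. Check v ∈ {∞, 2, 3, 5, 7, 11, 13, 17, 19, 23, 31, 41}.
v=23: a=23^-4·(≡19), b=23^-2·(≡17) mod 23; (19|23)=-1, (17|23)=-1; (−1)^{-4·-2·11}·(-1)^-2·(-1)^-4 = +1.
v=7: a=7^-4·(≡5), b=7^-4·(≡2) mod 7; (5|7)=-1, (2|7)=+1; (−1)^{-4·-4·3}·(-1)^-4·(+1)^-4 = +1.
v=17: a=17^2·(≡8), b=17^1·(≡1) mod 17; (8|17)=+1, (1|17)=+1; (−1)^{2·1·8}·(+1)^1·(+1)^2 = +1.
v=5: a=5^8·(≡4), b=5^6·(≡3) mod 5; (4|5)=+1, (3|5)=-1; (−1)^{8·6·2}·(+1)^6·(-1)^8 = +1.
v=11: a=11^-3·(≡6), b=11^-2·(≡4) mod 11; (6|11)=-1, (4|11)=+1; (−1)^{-3·-2·5}·(-1)^-2·(+1)^-3 = +1.
v=3: a=3^8·(≡1), b=3^7·(≡2) mod 3; (1|3)=+1, (2|3)=-1; (−1)^{8·7·1}·(+1)^7·(-1)^8 = +1.
v=31: a=31^2·(≡21), b=31^1·(≡30) mod 31; (21|31)=-1, (30|31)=-1; (−1)^{2·1·15}·(-1)^1·(-1)^2 = -1.
v=∞: 451 > 0 and 20553 > 0  ⇒  (a,b)_∞ = +1.
v=13: a=13^0·(≡10), b=13^-1·(≡2) mod 13; (10|13)=+1, (2|13)=-1; (−1)^{0·-1·6}·(+1)^-1·(-1)^0 = +1.
v=19: a=19^-2·(≡18), b=19^-2·(≡14) mod 19; (18|19)=-1, (14|19)=-1; (−1)^{-2·-2·9}·(-1)^-2·(-1)^-2 = +1.
v=2: v_2(a)=8, v_2(b)=6; units ≡ 3, 1 (mod 8); ε·ε+αω+βω = 1·0+8·0+6·1 ≡ 0  ⇒  (a,b)_2 = +1.
v=41: a=41^3·(≡34), b=41^2·(≡28) mod 41; (34|41)=-1, (28|41)=-1; (−1)^{3·2·20}·(-1)^2·(-1)^3 = -1.
|Ram(451, 20553)| = 2, even; anisotropic at {31, 41}.

[31, 41]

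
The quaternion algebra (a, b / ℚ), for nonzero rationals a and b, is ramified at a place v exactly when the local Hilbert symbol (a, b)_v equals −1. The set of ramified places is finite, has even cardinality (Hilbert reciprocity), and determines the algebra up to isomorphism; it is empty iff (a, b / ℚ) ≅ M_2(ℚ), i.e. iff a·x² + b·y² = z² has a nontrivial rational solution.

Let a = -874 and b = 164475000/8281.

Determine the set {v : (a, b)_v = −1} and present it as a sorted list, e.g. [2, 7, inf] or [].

[17, 19, 23, 43]

(a, b) ≡ (-874, 7310) mod (ℚ^×)²; places V = {2, 3, 5, 7, 13, 17, 19, 23, 43, ∞}.
(a,b)_23: α=1, u≡8; β=0, v≡22 (mod 23); (8|23)=+1, (22|23)=-1; sign (−1)^0·+1^0·-1^1 = -1.
(a,b)_7: α=0, u≡1; β=-2, v≡4 (mod 7); (1|7)=+1, (4|7)=+1; sign (−1)^0·+1^-2·+1^0 = +1.
(a,b)_19: α=1, u≡11; β=0, v≡13 (mod 19); (11|19)=+1, (13|19)=-1; sign (−1)^0·+1^0·-1^1 = -1.
(a,b)_∞: sgn(-874)=−, sgn(7310)=+, so +1.
(a,b)_43: α=0, u≡29; β=1, v≡6 (mod 43); (29|43)=-1, (6|43)=+1; sign (−1)^0·-1^1·+1^0 = -1.
(a,b)_5: α=0, u≡1; β=5, v≡2 (mod 5); (1|5)=+1, (2|5)=-1; sign (−1)^0·+1^5·-1^0 = +1.
(a,b)_17: α=0, u≡10; β=1, v≡14 (mod 17); (10|17)=-1, (14|17)=-1; sign (−1)^0·-1^1·-1^0 = -1.
(a,b)_13: α=0, u≡10; β=-2, v≡4 (mod 13); (10|13)=+1, (4|13)=+1; sign (−1)^0·+1^-2·+1^0 = +1.
(a,b)_3: α=0, u≡2; β=2, v≡2 (mod 3); (2|3)=-1, (2|3)=-1; sign (−1)^0·-1^2·-1^0 = +1.
(a,b)_2: α=1, β=3; u≡3, v≡7 (mod 8); ε(u)ε(v)=1·1, αω(v)=1·0, βω(u)=3·1; sum ≡ 0  ⇒  +1.
Ram(-874, 7310) = {17, 19, 23, 43}; no ℚ_17-point on the conic.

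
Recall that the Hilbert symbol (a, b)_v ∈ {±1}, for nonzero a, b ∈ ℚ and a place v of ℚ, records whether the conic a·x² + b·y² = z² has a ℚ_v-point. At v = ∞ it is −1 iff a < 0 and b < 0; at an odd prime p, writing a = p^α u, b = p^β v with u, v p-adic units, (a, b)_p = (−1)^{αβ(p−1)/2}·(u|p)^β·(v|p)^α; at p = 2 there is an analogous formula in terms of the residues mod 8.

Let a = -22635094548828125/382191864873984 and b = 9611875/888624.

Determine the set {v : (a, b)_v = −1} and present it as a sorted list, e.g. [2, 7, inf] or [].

[13, 17]

(a, b) ≡ (-5, 4641) mod (ℚ^×)²; places V = {2, 3, 5, 7, 11, 13, 17, ∞}.
(a,b)_17: α=-2, u≡12; β=-1, v≡9 (mod 17); (12|17)=-1, (9|17)=+1; sign (−1)^0·-1^-1·+1^-2 = -1.
(a,b)_5: α=9, u≡4; β=4, v≡1 (mod 5); (4|5)=+1, (1|5)=+1; sign (−1)^0·+1^4·+1^9 = +1.
(a,b)_∞: sgn(-5)=−, sgn(4641)=+, so +1.
(a,b)_13: α=6, u≡8; β=3, v≡8 (mod 13); (8|13)=-1, (8|13)=-1; sign (−1)^0·-1^3·-1^6 = -1.
(a,b)_3: α=-6, u≡1; β=-3, v≡2 (mod 3); (1|3)=+1, (2|3)=-1; sign (−1)^0·+1^-3·-1^-6 = +1.
(a,b)_7: α=4, u≡2; β=1, v≡6 (mod 7); (2|7)=+1, (6|7)=-1; sign (−1)^0·+1^1·-1^4 = +1.
(a,b)_11: α=-6, u≡6; β=-2, v≡6 (mod 11); (6|11)=-1, (6|11)=-1; sign (−1)^0·-1^-2·-1^-6 = +1.
(a,b)_2: α=-10, β=-4; u≡3, v≡1 (mod 8); ε(u)ε(v)=1·0, αω(v)=-10·0, βω(u)=-4·1; sum ≡ 0  ⇒  +1.
Ram(-5, 4641) = {13, 17}; no ℚ_13-point on the conic.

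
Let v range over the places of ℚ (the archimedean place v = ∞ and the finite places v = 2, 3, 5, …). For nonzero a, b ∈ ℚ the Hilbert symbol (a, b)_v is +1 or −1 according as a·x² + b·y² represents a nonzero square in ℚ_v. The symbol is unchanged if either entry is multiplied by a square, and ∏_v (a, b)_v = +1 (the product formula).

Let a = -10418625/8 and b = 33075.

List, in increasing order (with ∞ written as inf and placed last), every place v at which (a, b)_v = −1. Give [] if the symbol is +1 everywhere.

(a, b) ≡ (-210, 3) mod (ℚ^×)²; places V = {2, 3, 5, 7, ∞}.
(a,b)_7: α=3, u≡5; β=2, v≡3 (mod 7); (5|7)=-1, (3|7)=-1; sign (−1)^0·-1^2·-1^3 = -1.
(a,b)_2: α=-3, β=0; u≡7, v≡3 (mod 8); ε(u)ε(v)=1·1, αω(v)=-3·1, βω(u)=0·0; sum ≡ 0  ⇒  +1.
(a,b)_∞: sgn(-210)=−, sgn(3)=+, so +1.
(a,b)_5: α=3, u≡2; β=2, v≡3 (mod 5); (2|5)=-1, (3|5)=-1; sign (−1)^0·-1^2·-1^3 = -1.
(a,b)_3: α=5, u≡2; β=3, v≡1 (mod 3); (2|3)=-1, (1|3)=+1; sign (−1)^1·-1^3·+1^5 = +1.
|Ram(-210, 3)| = 2, even; anisotropic at {5, 7}.

[5, 7]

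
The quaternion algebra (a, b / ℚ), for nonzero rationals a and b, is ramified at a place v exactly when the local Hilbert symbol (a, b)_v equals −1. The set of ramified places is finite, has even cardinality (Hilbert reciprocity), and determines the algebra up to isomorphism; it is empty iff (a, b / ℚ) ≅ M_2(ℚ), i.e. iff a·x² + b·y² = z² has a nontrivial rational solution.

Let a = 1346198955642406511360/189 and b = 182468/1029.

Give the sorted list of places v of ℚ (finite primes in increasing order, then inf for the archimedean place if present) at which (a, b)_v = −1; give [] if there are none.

[3, 5, 11, 19, 29, 31]

(a, b) ≡ (256471215, 7917) mod (ℚ^×)²; places V = {2, 3, 5, 7, 11, 13, 17, 19, 29, 31, ∞}.
(a,b)_5: α=1, u≡3; β=0, v≡2 (mod 5); (3|5)=-1, (2|5)=-1; sign (−1)^0·-1^0·-1^1 = -1.
(a,b)_19: α=1, u≡17; β=0, v≡10 (mod 19); (17|19)=+1, (10|19)=-1; sign (−1)^0·+1^0·-1^1 = -1.
(a,b)_7: α=-1, u≡6; β=-3, v≡2 (mod 7); (6|7)=-1, (2|7)=+1; sign (−1)^1·-1^-3·+1^-1 = +1.
(a,b)_∞: sgn(256471215)=+, sgn(7917)=+, so +1.
(a,b)_13: α=1, u≡2; β=1, v≡11 (mod 13); (2|13)=-1, (11|13)=-1; sign (−1)^0·-1^1·-1^1 = +1.
(a,b)_11: α=7, u≡1; β=2, v≡2 (mod 11); (1|11)=+1, (2|11)=-1; sign (−1)^0·+1^2·-1^7 = -1.
(a,b)_2: α=8, β=2; u≡7, v≡5 (mod 8); ε(u)ε(v)=1·0, αω(v)=8·1, βω(u)=2·0; sum ≡ 0  ⇒  +1.
(a,b)_29: α=3, u≡20; β=1, v≡2 (mod 29); (20|29)=+1, (2|29)=-1; sign (−1)^0·+1^1·-1^3 = -1.
(a,b)_31: α=1, u≡20; β=0, v≡21 (mod 31); (20|31)=+1, (21|31)=-1; sign (−1)^0·+1^0·-1^1 = -1.
(a,b)_3: α=-3, u≡2; β=-1, v≡2 (mod 3); (2|3)=-1, (2|3)=-1; sign (−1)^1·-1^-1·-1^-3 = -1.
(a,b)_17: α=2, u≡8; β=0, v≡14 (mod 17); (8|17)=+1, (14|17)=-1; sign (−1)^0·+1^0·-1^2 = +1.
Ram(256471215, 7917) = {3, 5, 11, 19, 29, 31}; no ℚ_3-point on the conic.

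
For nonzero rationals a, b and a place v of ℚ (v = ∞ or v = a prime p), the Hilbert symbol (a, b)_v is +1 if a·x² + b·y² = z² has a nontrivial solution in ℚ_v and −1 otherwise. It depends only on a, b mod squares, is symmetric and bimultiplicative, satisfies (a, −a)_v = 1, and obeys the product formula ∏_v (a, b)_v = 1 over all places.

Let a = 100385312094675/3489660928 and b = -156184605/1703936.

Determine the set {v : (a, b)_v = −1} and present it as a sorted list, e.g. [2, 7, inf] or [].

(a, b) ≡ (39, -130) mod (ℚ^×)²; places V = {2, 3, 5, 13, 23, ∞}.
(a,b)_2: α=-28, β=-17; u≡7, v≡7 (mod 8); ε(u)ε(v)=1·1, αω(v)=-28·0, βω(u)=-17·0; sum ≡ 1  ⇒  -1.
(a,b)_5: α=2, u≡4; β=1, v≡4 (mod 5); (4|5)=+1, (4|5)=+1; sign (−1)^0·+1^1·+1^2 = +1.
(a,b)_3: α=15, u≡1; β=10, v≡2 (mod 3); (1|3)=+1, (2|3)=-1; sign (−1)^0·+1^10·-1^15 = -1.
(a,b)_∞: sgn(39)=+, sgn(-130)=−, so +1.
(a,b)_13: α=-1, u≡12; β=-1, v≡10 (mod 13); (12|13)=+1, (10|13)=+1; sign (−1)^0·+1^-1·+1^-1 = +1.
(a,b)_23: α=4, u≡6; β=2, v≡13 (mod 23); (6|23)=+1, (13|23)=+1; sign (−1)^0·+1^2·+1^4 = +1.
|Ram(39, -130)| = 2, even; anisotropic at {2, 3}.

[2, 3]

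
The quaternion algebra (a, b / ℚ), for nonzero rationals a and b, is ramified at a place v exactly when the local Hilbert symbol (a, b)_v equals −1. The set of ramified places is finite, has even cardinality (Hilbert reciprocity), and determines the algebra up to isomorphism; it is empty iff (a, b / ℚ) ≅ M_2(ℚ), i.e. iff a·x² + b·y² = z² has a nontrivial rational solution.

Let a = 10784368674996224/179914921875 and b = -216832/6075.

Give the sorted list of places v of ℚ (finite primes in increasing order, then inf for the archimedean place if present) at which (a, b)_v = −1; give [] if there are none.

[2, 13]

Mod squares: a ≡ 2730, b ≡ -21. Check v ∈ {∞, 2, 3, 5, 7, 11, 13}.
v=11: a=11^4·(≡10), b=11^2·(≡4) mod 11; (10|11)=-1, (4|11)=+1; (−1)^{4·2·5}·(-1)^2·(+1)^4 = +1.
v=5: a=5^-7·(≡4), b=5^-2·(≡1) mod 5; (4|5)=+1, (1|5)=+1; (−1)^{-7·-2·2}·(+1)^-2·(+1)^-7 = +1.
v=3: a=3^-11·(≡1), b=3^-5·(≡2) mod 3; (1|3)=+1, (2|3)=-1; (−1)^{-11·-5·1}·(+1)^-5·(-1)^-11 = +1.
v=∞: 2730 > 0 and -21 < 0  ⇒  (a,b)_∞ = +1.
v=7: a=7^3·(≡5), b=7^1·(≡1) mod 7; (5|7)=-1, (1|7)=+1; (−1)^{3·1·3}·(-1)^1·(+1)^3 = +1.
v=2: v_2(a)=31, v_2(b)=8; units ≡ 5, 3 (mod 8); ε·ε+αω+βω = 0·1+31·1+8·1 ≡ 1  ⇒  (a,b)_2 = -1.
v=13: a=13^-1·(≡5), b=13^0·(≡2) mod 13; (5|13)=-1, (2|13)=-1; (−1)^{-1·0·6}·(-1)^0·(-1)^-1 = -1.
(2730, -21 / ℚ) ramifies at {2, 13}: a division algebra.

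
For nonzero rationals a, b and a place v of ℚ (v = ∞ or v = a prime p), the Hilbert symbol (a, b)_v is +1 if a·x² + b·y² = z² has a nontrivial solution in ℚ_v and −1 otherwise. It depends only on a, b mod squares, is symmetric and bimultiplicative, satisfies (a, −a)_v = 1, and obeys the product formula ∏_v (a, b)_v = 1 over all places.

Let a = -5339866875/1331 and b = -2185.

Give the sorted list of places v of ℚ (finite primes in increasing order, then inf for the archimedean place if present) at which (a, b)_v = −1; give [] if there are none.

Mod squares: a ≡ -5313, b ≡ -2185. Check v ∈ {∞, 2, 3, 5, 7, 11, 19, 23}.
v=∞: -5313 < 0 and -2185 < 0  ⇒  (a,b)_∞ = -1.
v=11: a=11^-3·(≡9), b=11^0·(≡4) mod 11; (9|11)=+1, (4|11)=+1; (−1)^{-3·0·5}·(+1)^0·(+1)^-3 = +1.
v=19: a=19^2·(≡5), b=19^1·(≡18) mod 19; (5|19)=+1, (18|19)=-1; (−1)^{2·1·9}·(+1)^1·(-1)^2 = +1.
v=7: a=7^3·(≡1), b=7^0·(≡6) mod 7; (1|7)=+1, (6|7)=-1; (−1)^{3·0·3}·(+1)^0·(-1)^3 = -1.
v=5: a=5^4·(≡3), b=5^1·(≡3) mod 5; (3|5)=-1, (3|5)=-1; (−1)^{4·1·2}·(-1)^1·(-1)^4 = -1.
v=23: a=23^1·(≡10), b=23^1·(≡20) mod 23; (10|23)=-1, (20|23)=-1; (−1)^{1·1·11}·(-1)^1·(-1)^1 = -1.
v=2: v_2(a)=0, v_2(b)=0; units ≡ 7, 7 (mod 8); ε·ε+αω+βω = 1·1+0·0+0·0 ≡ 1  ⇒  (a,b)_2 = -1.
v=3: a=3^1·(≡2), b=3^0·(≡2) mod 3; (2|3)=-1, (2|3)=-1; (−1)^{1·0·1}·(-1)^0·(-1)^1 = -1.
(-5313, -2185 / ℚ) ramifies at {2, 3, 5, 7, 23, ∞}: a division algebra.

[2, 3, 5, 7, 23, inf]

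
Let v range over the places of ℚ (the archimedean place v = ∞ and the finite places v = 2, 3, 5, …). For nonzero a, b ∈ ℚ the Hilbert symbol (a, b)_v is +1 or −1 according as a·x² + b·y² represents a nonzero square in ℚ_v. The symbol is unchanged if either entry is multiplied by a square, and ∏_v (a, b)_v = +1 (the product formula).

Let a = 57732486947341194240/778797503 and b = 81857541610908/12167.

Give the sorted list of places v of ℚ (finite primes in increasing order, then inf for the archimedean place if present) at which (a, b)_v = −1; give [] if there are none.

[3, 23, 29, 37]

(a, b) ≡ (119569755, 43401) mod (ℚ^×)²; places V = {2, 3, 5, 7, 11, 17, 19, 23, 29, 37, ∞}.
(a,b)_11: α=-2, u≡10; β=0, v≡8 (mod 11); (10|11)=-1, (8|11)=-1; sign (−1)^0·-1^0·-1^-2 = +1.
(a,b)_∞: sgn(119569755)=+, sgn(43401)=+, so +1.
(a,b)_23: α=-5, u≡3; β=-3, v≡8 (mod 23); (3|23)=+1, (8|23)=+1; sign (−1)^1·+1^-3·+1^-5 = -1.
(a,b)_3: α=7, u≡1; β=7, v≡1 (mod 3); (1|3)=+1, (1|3)=+1; sign (−1)^1·+1^7·+1^7 = -1.
(a,b)_2: α=10, β=2; u≡3, v≡1 (mod 8); ε(u)ε(v)=1·0, αω(v)=10·0, βω(u)=2·1; sum ≡ 0  ⇒  +1.
(a,b)_7: α=2, u≡2; β=2, v≡1 (mod 7); (2|7)=+1, (1|7)=+1; sign (−1)^0·+1^2·+1^2 = +1.
(a,b)_19: α=3, u≡8; β=2, v≡9 (mod 19); (8|19)=-1, (9|19)=+1; sign (−1)^0·-1^2·+1^3 = +1.
(a,b)_5: α=1, u≡1; β=0, v≡4 (mod 5); (1|5)=+1, (4|5)=+1; sign (−1)^0·+1^0·+1^1 = +1.
(a,b)_37: α=1, u≡22; β=1, v≡28 (mod 37); (22|37)=-1, (28|37)=+1; sign (−1)^0·-1^1·+1^1 = -1.
(a,b)_17: α=1, u≡11; β=1, v≡10 (mod 17); (11|17)=-1, (10|17)=-1; sign (−1)^0·-1^1·-1^1 = +1.
(a,b)_29: α=3, u≡23; β=2, v≡27 (mod 29); (23|29)=+1, (27|29)=-1; sign (−1)^0·+1^2·-1^3 = -1.
(119569755, 43401 / ℚ) ramifies at {3, 23, 29, 37}: a division algebra.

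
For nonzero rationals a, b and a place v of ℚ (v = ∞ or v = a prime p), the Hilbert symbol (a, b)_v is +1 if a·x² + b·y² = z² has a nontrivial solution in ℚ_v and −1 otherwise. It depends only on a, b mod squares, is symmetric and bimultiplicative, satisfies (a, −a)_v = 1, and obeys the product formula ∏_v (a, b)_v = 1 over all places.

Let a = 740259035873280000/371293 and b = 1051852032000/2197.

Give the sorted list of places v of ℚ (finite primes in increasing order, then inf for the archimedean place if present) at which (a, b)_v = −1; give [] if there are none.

[3, 11]

(a, b) ≡ (39, 10010) mod (ℚ^×)²; places V = {2, 3, 5, 7, 11, 13, ∞}.
(a,b)_7: α=4, u≡1; β=3, v≡1 (mod 7); (1|7)=+1, (1|7)=+1; sign (−1)^0·+1^3·+1^4 = +1.
(a,b)_11: α=2, u≡8; β=3, v≡7 (mod 11); (8|11)=-1, (7|11)=-1; sign (−1)^0·-1^3·-1^2 = -1.
(a,b)_5: α=4, u≡1; β=3, v≡3 (mod 5); (1|5)=+1, (3|5)=-1; sign (−1)^0·+1^3·-1^4 = +1.
(a,b)_3: α=5, u≡1; β=2, v≡2 (mod 3); (1|3)=+1, (2|3)=-1; sign (−1)^0·+1^2·-1^5 = -1.
(a,b)_2: α=24, β=11; u≡7, v≡5 (mod 8); ε(u)ε(v)=1·0, αω(v)=24·1, βω(u)=11·0; sum ≡ 0  ⇒  +1.
(a,b)_13: α=-5, u≡12; β=-3, v≡3 (mod 13); (12|13)=+1, (3|13)=+1; sign (−1)^0·+1^-3·+1^-5 = +1.
(a,b)_∞: sgn(39)=+, sgn(10010)=+, so +1.
|Ram(39, 10010)| = 2, even; anisotropic at {3, 11}.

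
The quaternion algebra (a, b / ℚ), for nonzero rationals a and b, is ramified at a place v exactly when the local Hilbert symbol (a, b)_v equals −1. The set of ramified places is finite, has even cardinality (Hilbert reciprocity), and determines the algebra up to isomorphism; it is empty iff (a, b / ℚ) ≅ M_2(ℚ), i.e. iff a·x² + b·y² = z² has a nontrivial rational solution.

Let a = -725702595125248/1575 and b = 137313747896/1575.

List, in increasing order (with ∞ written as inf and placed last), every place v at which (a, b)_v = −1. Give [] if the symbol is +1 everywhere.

(a, b) ≡ (-9646, 8413538) mod (ℚ^×)²; places V = {2, 3, 5, 7, 13, 17, 23, 29, 53, ∞}.
(a,b)_53: α=1, u≡22; β=1, v≡1 (mod 53); (22|53)=-1, (1|53)=+1; sign (−1)^0·-1^1·+1^1 = -1.
(a,b)_13: α=1, u≡4; β=4, v≡12 (mod 13); (4|13)=+1, (12|13)=+1; sign (−1)^0·+1^4·+1^1 = +1.
(a,b)_23: α=2, u≡5; β=1, v≡11 (mod 23); (5|23)=-1, (11|23)=-1; sign (−1)^0·-1^1·-1^2 = -1.
(a,b)_∞: sgn(-9646)=−, sgn(8413538)=+, so +1.
(a,b)_5: α=-2, u≡4; β=-2, v≡2 (mod 5); (4|5)=+1, (2|5)=-1; sign (−1)^0·+1^-2·-1^-2 = +1.
(a,b)_17: α=2, u≡3; β=1, v≡12 (mod 17); (3|17)=-1, (12|17)=-1; sign (−1)^0·-1^1·-1^2 = -1.
(a,b)_7: α=-1, u≡1; β=-1, v≡3 (mod 7); (1|7)=+1, (3|7)=-1; sign (−1)^1·+1^-1·-1^-1 = +1.
(a,b)_29: α=2, u≡14; β=1, v≡4 (mod 29); (14|29)=-1, (4|29)=+1; sign (−1)^0·-1^1·+1^2 = -1.
(a,b)_3: α=-2, u≡2; β=-2, v≡2 (mod 3); (2|3)=-1, (2|3)=-1; sign (−1)^0·-1^-2·-1^-2 = +1.
(a,b)_2: α=13, β=3; u≡1, v≡1 (mod 8); ε(u)ε(v)=0·0, αω(v)=13·0, βω(u)=3·0; sum ≡ 0  ⇒  +1.
Ram(-9646, 8413538) = {17, 23, 29, 53}; no ℚ_17-point on the conic.

[17, 23, 29, 53]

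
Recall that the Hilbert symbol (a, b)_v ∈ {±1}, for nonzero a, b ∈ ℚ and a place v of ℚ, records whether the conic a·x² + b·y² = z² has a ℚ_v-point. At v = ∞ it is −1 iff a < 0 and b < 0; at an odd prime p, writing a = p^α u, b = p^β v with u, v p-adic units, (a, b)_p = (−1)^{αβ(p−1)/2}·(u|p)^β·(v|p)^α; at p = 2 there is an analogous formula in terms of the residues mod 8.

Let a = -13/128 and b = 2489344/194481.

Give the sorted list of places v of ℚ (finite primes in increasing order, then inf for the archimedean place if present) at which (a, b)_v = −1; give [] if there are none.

[2, 11]

(a, b) ≡ (-26, 2431) mod (ℚ^×)²; places V = {2, 3, 7, 11, 13, 17, ∞}.
(a,b)_17: α=0, u≡8; β=1, v≡11 (mod 17); (8|17)=+1, (11|17)=-1; sign (−1)^0·+1^1·-1^0 = +1.
(a,b)_∞: sgn(-26)=−, sgn(2431)=+, so +1.
(a,b)_11: α=0, u≡6; β=1, v≡1 (mod 11); (6|11)=-1, (1|11)=+1; sign (−1)^0·-1^1·+1^0 = -1.
(a,b)_2: α=-7, β=10; u≡3, v≡7 (mod 8); ε(u)ε(v)=1·1, αω(v)=-7·0, βω(u)=10·1; sum ≡ 1  ⇒  -1.
(a,b)_3: α=0, u≡1; β=-4, v≡1 (mod 3); (1|3)=+1, (1|3)=+1; sign (−1)^0·+1^-4·+1^0 = +1.
(a,b)_7: α=0, u≡4; β=-4, v≡1 (mod 7); (4|7)=+1, (1|7)=+1; sign (−1)^0·+1^-4·+1^0 = +1.
(a,b)_13: α=1, u≡7; β=1, v≡11 (mod 13); (7|13)=-1, (11|13)=-1; sign (−1)^0·-1^1·-1^1 = +1.
Ram(-26, 2431) = {2, 11}; no ℚ_2-point on the conic.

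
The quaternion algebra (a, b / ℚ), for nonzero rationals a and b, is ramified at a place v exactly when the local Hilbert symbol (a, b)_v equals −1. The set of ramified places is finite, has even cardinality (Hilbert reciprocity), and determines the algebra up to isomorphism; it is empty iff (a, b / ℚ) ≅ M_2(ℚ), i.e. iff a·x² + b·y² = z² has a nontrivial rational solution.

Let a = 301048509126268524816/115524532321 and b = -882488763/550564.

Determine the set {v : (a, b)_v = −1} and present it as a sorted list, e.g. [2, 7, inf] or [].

[19, 29]

(a, b) ≡ (21489, -7163) mod (ℚ^×)²; places V = {2, 3, 7, 11, 13, 17, 19, 29, 53, ∞}.
(a,b)_13: α=3, u≡8; β=3, v≡8 (mod 13); (8|13)=-1, (8|13)=-1; sign (−1)^0·-1^3·-1^3 = +1.
(a,b)_17: α=2, u≡4; β=0, v≡11 (mod 17); (4|17)=+1, (11|17)=-1; sign (−1)^0·+1^0·-1^2 = +1.
(a,b)_11: α=-4, u≡6; β=0, v≡3 (mod 11); (6|11)=-1, (3|11)=+1; sign (−1)^0·-1^0·+1^-4 = +1.
(a,b)_53: α=-4, u≡46; β=-2, v≡41 (mod 53); (46|53)=+1, (41|53)=-1; sign (−1)^0·+1^-2·-1^-4 = +1.
(a,b)_7: α=0, u≡3; β=-2, v≡5 (mod 7); (3|7)=-1, (5|7)=-1; sign (−1)^0·-1^-2·-1^0 = +1.
(a,b)_29: α=3, u≡5; β=1, v≡19 (mod 29); (5|29)=+1, (19|29)=-1; sign (−1)^0·+1^1·-1^3 = -1.
(a,b)_3: α=11, u≡2; β=6, v≡1 (mod 3); (2|3)=-1, (1|3)=+1; sign (−1)^0·-1^6·+1^11 = +1.
(a,b)_2: α=4, β=-2; u≡1, v≡5 (mod 8); ε(u)ε(v)=0·0, αω(v)=4·1, βω(u)=-2·0; sum ≡ 0  ⇒  +1.
(a,b)_19: α=3, u≡12; β=1, v≡15 (mod 19); (12|19)=-1, (15|19)=-1; sign (−1)^1·-1^1·-1^3 = -1.
(a,b)_∞: sgn(21489)=+, sgn(-7163)=−, so +1.
|Ram(21489, -7163)| = 2, even; anisotropic at {19, 29}.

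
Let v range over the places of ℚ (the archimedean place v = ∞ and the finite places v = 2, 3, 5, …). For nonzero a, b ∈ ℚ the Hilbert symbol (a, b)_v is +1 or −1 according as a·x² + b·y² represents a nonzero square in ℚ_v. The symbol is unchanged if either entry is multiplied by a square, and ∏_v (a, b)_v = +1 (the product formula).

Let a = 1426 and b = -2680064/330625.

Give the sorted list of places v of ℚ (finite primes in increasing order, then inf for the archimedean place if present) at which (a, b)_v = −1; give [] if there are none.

(a, b) ≡ (1426, -29) mod (ℚ^×)²; places V = {2, 5, 19, 23, 29, 31, ∞}.
(a,b)_∞: sgn(1426)=+, sgn(-29)=−, so +1.
(a,b)_31: α=1, u≡15; β=0, v≡1 (mod 31); (15|31)=-1, (1|31)=+1; sign (−1)^0·-1^0·+1^1 = +1.
(a,b)_2: α=1, β=8; u≡1, v≡3 (mod 8); ε(u)ε(v)=0·1, αω(v)=1·1, βω(u)=8·0; sum ≡ 1  ⇒  -1.
(a,b)_19: α=0, u≡1; β=2, v≡4 (mod 19); (1|19)=+1, (4|19)=+1; sign (−1)^0·+1^2·+1^0 = +1.
(a,b)_29: α=0, u≡5; β=1, v≡20 (mod 29); (5|29)=+1, (20|29)=+1; sign (−1)^0·+1^1·+1^0 = +1.
(a,b)_23: α=1, u≡16; β=-2, v≡20 (mod 23); (16|23)=+1, (20|23)=-1; sign (−1)^0·+1^-2·-1^1 = -1.
(a,b)_5: α=0, u≡1; β=-4, v≡4 (mod 5); (1|5)=+1, (4|5)=+1; sign (−1)^0·+1^-4·+1^0 = +1.
|Ram(1426, -29)| = 2, even; anisotropic at {2, 23}.

[2, 23]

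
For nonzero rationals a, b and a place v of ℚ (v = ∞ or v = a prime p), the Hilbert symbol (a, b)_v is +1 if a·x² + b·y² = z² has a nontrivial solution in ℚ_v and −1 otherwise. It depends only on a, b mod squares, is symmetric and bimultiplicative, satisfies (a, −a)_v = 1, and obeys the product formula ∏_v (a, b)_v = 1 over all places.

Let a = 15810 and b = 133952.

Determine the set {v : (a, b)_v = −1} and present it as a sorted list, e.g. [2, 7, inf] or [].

[2, 3, 5, 13]

Mod squares: a ≡ 15810, b ≡ 2093. Check v ∈ {∞, 2, 3, 5, 7, 13, 17, 23, 31}.
v=31: a=31^1·(≡14), b=31^0·(≡1) mod 31; (14|31)=+1, (1|31)=+1; (−1)^{1·0·15}·(+1)^0·(+1)^1 = +1.
v=3: a=3^1·(≡2), b=3^0·(≡2) mod 3; (2|3)=-1, (2|3)=-1; (−1)^{1·0·1}·(-1)^0·(-1)^1 = -1.
v=23: a=23^0·(≡9), b=23^1·(≡5) mod 23; (9|23)=+1, (5|23)=-1; (−1)^{0·1·11}·(+1)^1·(-1)^0 = +1.
v=7: a=7^0·(≡4), b=7^1·(≡5) mod 7; (4|7)=+1, (5|7)=-1; (−1)^{0·1·3}·(+1)^1·(-1)^0 = +1.
v=13: a=13^0·(≡2), b=13^1·(≡8) mod 13; (2|13)=-1, (8|13)=-1; (−1)^{0·1·6}·(-1)^1·(-1)^0 = -1.
v=2: v_2(a)=1, v_2(b)=6; units ≡ 1, 5 (mod 8); ε·ε+αω+βω = 0·0+1·1+6·0 ≡ 1  ⇒  (a,b)_2 = -1.
v=∞: 15810 > 0 and 2093 > 0  ⇒  (a,b)_∞ = +1.
v=17: a=17^1·(≡12), b=17^0·(≡9) mod 17; (12|17)=-1, (9|17)=+1; (−1)^{1·0·8}·(-1)^0·(+1)^1 = +1.
v=5: a=5^1·(≡2), b=5^0·(≡2) mod 5; (2|5)=-1, (2|5)=-1; (−1)^{1·0·2}·(-1)^0·(-1)^1 = -1.
|Ram(15810, 2093)| = 4, even; anisotropic at {2, 3, 5, 13}.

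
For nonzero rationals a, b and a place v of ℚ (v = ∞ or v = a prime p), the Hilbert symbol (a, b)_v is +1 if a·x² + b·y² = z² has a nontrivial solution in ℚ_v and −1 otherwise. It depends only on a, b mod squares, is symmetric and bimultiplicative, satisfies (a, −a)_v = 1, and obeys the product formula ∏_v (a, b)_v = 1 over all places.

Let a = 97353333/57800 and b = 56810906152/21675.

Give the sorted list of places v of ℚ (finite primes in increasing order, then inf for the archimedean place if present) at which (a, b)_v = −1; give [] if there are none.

[2, 3, 7, 43]

Mod squares: a ≡ 19866, b ≡ 105006. Check v ∈ {∞, 2, 3, 5, 7, 11, 13, 17, 37, 43}.
v=3: a=3^5·(≡1), b=3^-1·(≡1) mod 3; (1|3)=+1, (1|3)=+1; (−1)^{5·-1·1}·(+1)^-1·(+1)^5 = -1.
v=37: a=37^0·(≡1), b=37^1·(≡9) mod 37; (1|37)=+1, (9|37)=+1; (−1)^{0·1·18}·(+1)^1·(+1)^0 = +1.
v=5: a=5^-2·(≡4), b=5^-2·(≡1) mod 5; (4|5)=+1, (1|5)=+1; (−1)^{-2·-2·2}·(+1)^-2·(+1)^-2 = +1.
v=43: a=43^1·(≡37), b=43^1·(≡2) mod 43; (37|43)=-1, (2|43)=-1; (−1)^{1·1·21}·(-1)^1·(-1)^1 = -1.
v=11: a=11^3·(≡8), b=11^1·(≡9) mod 11; (8|11)=-1, (9|11)=+1; (−1)^{3·1·5}·(-1)^1·(+1)^3 = +1.
v=7: a=7^1·(≡5), b=7^4·(≡5) mod 7; (5|7)=-1, (5|7)=-1; (−1)^{1·4·3}·(-1)^4·(-1)^1 = -1.
v=2: v_2(a)=-3, v_2(b)=3; units ≡ 5, 7 (mod 8); ε·ε+αω+βω = 0·1+-3·0+3·1 ≡ 1  ⇒  (a,b)_2 = -1.
v=17: a=17^-2·(≡10), b=17^-2·(≡12) mod 17; (10|17)=-1, (12|17)=-1; (−1)^{-2·-2·8}·(-1)^-2·(-1)^-2 = +1.
v=13: a=13^0·(≡6), b=13^2·(≡2) mod 13; (6|13)=-1, (2|13)=-1; (−1)^{0·2·6}·(-1)^2·(-1)^0 = +1.
v=∞: 19866 > 0 and 105006 > 0  ⇒  (a,b)_∞ = +1.
(19866, 105006 / ℚ) ramifies at {2, 3, 7, 43}: a division algebra.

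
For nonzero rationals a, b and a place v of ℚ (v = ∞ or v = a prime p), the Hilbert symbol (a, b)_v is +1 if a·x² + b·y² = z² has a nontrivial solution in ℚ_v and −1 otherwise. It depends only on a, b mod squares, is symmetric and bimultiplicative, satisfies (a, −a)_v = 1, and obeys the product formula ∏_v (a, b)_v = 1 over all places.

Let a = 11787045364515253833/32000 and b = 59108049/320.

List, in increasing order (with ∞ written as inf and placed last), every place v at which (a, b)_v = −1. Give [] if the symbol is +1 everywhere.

[5, 11]

(a, b) ≡ (165, 5005) mod (ℚ^×)²; places V = {2, 3, 5, 7, 11, 13, ∞}.
(a,b)_3: α=17, u≡1; β=10, v≡1 (mod 3); (1|3)=+1, (1|3)=+1; sign (−1)^0·+1^10·+1^17 = +1.
(a,b)_∞: sgn(165)=+, sgn(5005)=+, so +1.
(a,b)_5: α=-3, u≡3; β=-1, v≡1 (mod 5); (3|5)=-1, (1|5)=+1; sign (−1)^0·-1^-1·+1^-3 = -1.
(a,b)_2: α=-8, β=-6; u≡5, v≡5 (mod 8); ε(u)ε(v)=0·0, αω(v)=-8·1, βω(u)=-6·1; sum ≡ 0  ⇒  +1.
(a,b)_7: α=4, u≡4; β=1, v≡1 (mod 7); (4|7)=+1, (1|7)=+1; sign (−1)^0·+1^1·+1^4 = +1.
(a,b)_13: α=4, u≡4; β=1, v≡11 (mod 13); (4|13)=+1, (11|13)=-1; sign (−1)^0·+1^1·-1^4 = +1.
(a,b)_11: α=3, u≡3; β=1, v≡3 (mod 11); (3|11)=+1, (3|11)=+1; sign (−1)^1·+1^1·+1^3 = -1.
Ram(165, 5005) = {5, 11}; no ℚ_5-point on the conic.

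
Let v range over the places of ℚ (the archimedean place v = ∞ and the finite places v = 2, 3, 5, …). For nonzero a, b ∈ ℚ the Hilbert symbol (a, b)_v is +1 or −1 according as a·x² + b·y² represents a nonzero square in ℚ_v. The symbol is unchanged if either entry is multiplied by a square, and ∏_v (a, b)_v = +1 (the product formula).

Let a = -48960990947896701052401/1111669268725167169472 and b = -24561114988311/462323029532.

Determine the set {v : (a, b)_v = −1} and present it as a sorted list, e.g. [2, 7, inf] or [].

[23, inf]

(a, b) ≡ (-23, -713) mod (ℚ^×)²; places V = {2, 3, 7, 11, 13, 19, 23, 31, 37, 41, ∞}.
(a,b)_31: α=2, u≡19; β=1, v≡18 (mod 31); (19|31)=+1, (18|31)=+1; sign (−1)^0·+1^1·+1^2 = +1.
(a,b)_19: α=-2, u≡13; β=-2, v≡5 (mod 19); (13|19)=-1, (5|19)=+1; sign (−1)^0·-1^-2·+1^-2 = +1.
(a,b)_∞: sgn(-23)=−, sgn(-713)=−, so -1.
(a,b)_37: α=2, u≡35; β=2, v≡21 (mod 37); (35|37)=-1, (21|37)=+1; sign (−1)^0·-1^2·+1^2 = +1.
(a,b)_41: α=-4, u≡33; β=-2, v≡36 (mod 41); (33|41)=+1, (36|41)=+1; sign (−1)^0·+1^-2·+1^-4 = +1.
(a,b)_7: α=-2, u≡5; β=-2, v≡2 (mod 7); (5|7)=-1, (2|7)=+1; sign (−1)^0·-1^-2·+1^-2 = +1.
(a,b)_11: α=4, u≡7; β=2, v≡7 (mod 11); (7|11)=-1, (7|11)=-1; sign (−1)^0·-1^2·-1^4 = +1.
(a,b)_23: α=-3, u≡10; β=-1, v≡5 (mod 23); (10|23)=-1, (5|23)=-1; sign (−1)^1·-1^-1·-1^-3 = -1.
(a,b)_3: α=26, u≡1; β=14, v≡1 (mod 3); (1|3)=+1, (1|3)=+1; sign (−1)^0·+1^14·+1^26 = +1.
(a,b)_2: α=-6, β=-2; u≡1, v≡7 (mod 8); ε(u)ε(v)=0·1, αω(v)=-6·0, βω(u)=-2·0; sum ≡ 0  ⇒  +1.
(a,b)_13: α=-4, u≡4; β=-2, v≡6 (mod 13); (4|13)=+1, (6|13)=-1; sign (−1)^0·+1^-2·-1^-4 = +1.
|Ram(-23, -713)| = 2, even; anisotropic at {23, ∞}.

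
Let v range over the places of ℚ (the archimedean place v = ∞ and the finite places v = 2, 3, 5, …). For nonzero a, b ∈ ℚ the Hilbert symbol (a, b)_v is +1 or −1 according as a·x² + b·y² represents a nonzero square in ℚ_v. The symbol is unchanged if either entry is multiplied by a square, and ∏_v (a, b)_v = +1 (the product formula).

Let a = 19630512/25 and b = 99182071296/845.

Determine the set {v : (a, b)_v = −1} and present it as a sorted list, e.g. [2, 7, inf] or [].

(a, b) ≡ (187, 54230) mod (ℚ^×)²; places V = {2, 3, 5, 7, 11, 13, 17, 29, ∞}.
(a,b)_13: α=0, u≡8; β=-2, v≡7 (mod 13); (8|13)=-1, (7|13)=-1; sign (−1)^0·-1^-2·-1^0 = +1.
(a,b)_11: α=1, u≡6; β=1, v≡2 (mod 11); (6|11)=-1, (2|11)=-1; sign (−1)^1·-1^1·-1^1 = -1.
(a,b)_29: α=0, u≡13; β=1, v≡10 (mod 29); (13|29)=+1, (10|29)=-1; sign (−1)^0·+1^1·-1^0 = +1.
(a,b)_∞: sgn(187)=+, sgn(54230)=+, so +1.
(a,b)_5: α=-2, u≡2; β=-1, v≡4 (mod 5); (2|5)=-1, (4|5)=+1; sign (−1)^0·-1^-1·+1^-2 = -1.
(a,b)_7: α=0, u≡5; β=2, v≡1 (mod 7); (5|7)=-1, (1|7)=+1; sign (−1)^0·-1^2·+1^0 = +1.
(a,b)_3: α=8, u≡1; β=6, v≡2 (mod 3); (1|3)=+1, (2|3)=-1; sign (−1)^0·+1^6·-1^8 = +1.
(a,b)_17: α=1, u≡12; β=1, v≡3 (mod 17); (12|17)=-1, (3|17)=-1; sign (−1)^0·-1^1·-1^1 = +1.
(a,b)_2: α=4, β=9; u≡3, v≡3 (mod 8); ε(u)ε(v)=1·1, αω(v)=4·1, βω(u)=9·1; sum ≡ 0  ⇒  +1.
Ram(187, 54230) = {5, 11}; no ℚ_5-point on the conic.

[5, 11]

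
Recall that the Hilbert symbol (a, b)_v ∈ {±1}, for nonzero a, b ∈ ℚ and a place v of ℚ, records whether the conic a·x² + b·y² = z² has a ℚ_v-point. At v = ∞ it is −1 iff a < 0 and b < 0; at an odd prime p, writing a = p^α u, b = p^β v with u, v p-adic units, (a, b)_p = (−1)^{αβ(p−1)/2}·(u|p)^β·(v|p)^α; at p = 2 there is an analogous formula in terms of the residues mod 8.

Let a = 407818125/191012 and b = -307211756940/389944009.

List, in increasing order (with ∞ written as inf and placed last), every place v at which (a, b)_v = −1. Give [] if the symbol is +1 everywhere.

Mod squares: a ≡ 7293, b ≡ -27115. Check v ∈ {∞, 2, 3, 5, 7, 11, 13, 17, 29, 31, 53}.
v=17: a=17^-1·(≡9), b=17^3·(≡14) mod 17; (9|17)=+1, (14|17)=-1; (−1)^{-1·3·8}·(+1)^3·(-1)^-1 = -1.
v=∞: 7293 > 0 and -27115 < 0  ⇒  (a,b)_∞ = +1.
v=53: a=53^-2·(≡41), b=53^0·(≡14) mod 53; (41|53)=-1, (14|53)=-1; (−1)^{-2·0·26}·(-1)^0·(-1)^-2 = +1.
v=7: a=7^0·(≡5), b=7^-4·(≡5) mod 7; (5|7)=-1, (5|7)=-1; (−1)^{0·-4·3}·(-1)^-4·(-1)^0 = +1.
v=11: a=11^1·(≡1), b=11^3·(≡10) mod 11; (1|11)=+1, (10|11)=-1; (−1)^{1·3·5}·(+1)^3·(-1)^1 = +1.
v=13: a=13^3·(≡8), b=13^-2·(≡4) mod 13; (8|13)=-1, (4|13)=+1; (−1)^{3·-2·6}·(-1)^-2·(+1)^3 = +1.
v=2: v_2(a)=-2, v_2(b)=2; units ≡ 5, 5 (mod 8); ε·ε+αω+βω = 0·0+-2·1+2·1 ≡ 0  ⇒  (a,b)_2 = +1.
v=3: a=3^3·(≡1), b=3^4·(≡2) mod 3; (1|3)=+1, (2|3)=-1; (−1)^{3·4·1}·(+1)^4·(-1)^3 = -1.
v=5: a=5^4·(≡2), b=5^1·(≡3) mod 5; (2|5)=-1, (3|5)=-1; (−1)^{4·1·2}·(-1)^1·(-1)^4 = -1.
v=31: a=31^0·(≡5), b=31^-2·(≡14) mod 31; (5|31)=+1, (14|31)=+1; (−1)^{0·-2·15}·(+1)^-2·(+1)^0 = +1.
v=29: a=29^0·(≡8), b=29^1·(≡22) mod 29; (8|29)=-1, (22|29)=+1; (−1)^{0·1·14}·(-1)^1·(+1)^0 = -1.
(7293, -27115 / ℚ) ramifies at {3, 5, 17, 29}: a division algebra.

[3, 5, 17, 29]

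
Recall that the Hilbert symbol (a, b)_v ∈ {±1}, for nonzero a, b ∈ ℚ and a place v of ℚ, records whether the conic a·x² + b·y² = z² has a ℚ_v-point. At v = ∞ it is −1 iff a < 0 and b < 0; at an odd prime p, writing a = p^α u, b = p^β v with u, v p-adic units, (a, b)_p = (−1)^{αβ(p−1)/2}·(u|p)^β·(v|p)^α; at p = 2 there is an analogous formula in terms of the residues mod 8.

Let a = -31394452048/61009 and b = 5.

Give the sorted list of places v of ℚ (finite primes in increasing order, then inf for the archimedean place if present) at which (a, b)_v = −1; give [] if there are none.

(a, b) ≡ (-1061197, 5) mod (ℚ^×)²; places V = {2, 5, 13, 19, 23, 29, 37, 43, ∞}.
(a,b)_29: α=1, u≡22; β=0, v≡5 (mod 29); (22|29)=+1, (5|29)=+1; sign (−1)^0·+1^0·+1^1 = +1.
(a,b)_5: α=0, u≡3; β=1, v≡1 (mod 5); (3|5)=-1, (1|5)=+1; sign (−1)^0·-1^1·+1^0 = -1.
(a,b)_43: α=3, u≡37; β=0, v≡5 (mod 43); (37|43)=-1, (5|43)=-1; sign (−1)^0·-1^0·-1^3 = -1.
(a,b)_13: α=-2, u≡8; β=0, v≡5 (mod 13); (8|13)=-1, (5|13)=-1; sign (−1)^0·-1^0·-1^-2 = +1.
(a,b)_23: α=1, u≡19; β=0, v≡5 (mod 23); (19|23)=-1, (5|23)=-1; sign (−1)^0·-1^0·-1^1 = -1.
(a,b)_19: α=-2, u≡14; β=0, v≡5 (mod 19); (14|19)=-1, (5|19)=+1; sign (−1)^0·-1^0·+1^-2 = +1.
(a,b)_∞: sgn(-1061197)=−, sgn(5)=+, so +1.
(a,b)_37: α=1, u≡13; β=0, v≡5 (mod 37); (13|37)=-1, (5|37)=-1; sign (−1)^0·-1^0·-1^1 = -1.
(a,b)_2: α=4, β=0; u≡3, v≡5 (mod 8); ε(u)ε(v)=1·0, αω(v)=4·1, βω(u)=0·1; sum ≡ 0  ⇒  +1.
Ram(-1061197, 5) = {5, 23, 37, 43}; no ℚ_5-point on the conic.

[5, 23, 37, 43]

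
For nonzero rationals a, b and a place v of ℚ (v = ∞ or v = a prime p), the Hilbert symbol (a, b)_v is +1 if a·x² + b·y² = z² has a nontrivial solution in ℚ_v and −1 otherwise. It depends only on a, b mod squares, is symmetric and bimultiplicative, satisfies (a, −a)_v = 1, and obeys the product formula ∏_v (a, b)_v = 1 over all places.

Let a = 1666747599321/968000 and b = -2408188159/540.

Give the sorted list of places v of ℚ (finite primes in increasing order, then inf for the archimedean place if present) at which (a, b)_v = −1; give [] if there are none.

[5, 13]

(a, b) ≡ (10005, -130065) mod (ℚ^×)²; places V = {2, 3, 5, 7, 11, 13, 17, 19, 23, 29, 31, ∞}.
(a,b)_29: α=1, u≡15; β=1, v≡2 (mod 29); (15|29)=-1, (2|29)=-1; sign (−1)^0·-1^1·-1^1 = +1.
(a,b)_23: α=1, u≡11; β=1, v≡3 (mod 23); (11|23)=-1, (3|23)=+1; sign (−1)^1·-1^1·+1^1 = +1.
(a,b)_3: α=1, u≡2; β=-3, v≡1 (mod 3); (2|3)=-1, (1|3)=+1; sign (−1)^1·-1^-3·+1^1 = +1.
(a,b)_5: α=-3, u≡4; β=-1, v≡2 (mod 5); (4|5)=+1, (2|5)=-1; sign (−1)^0·+1^-1·-1^-3 = -1.
(a,b)_11: α=-2, u≡8; β=0, v≡8 (mod 11); (8|11)=-1, (8|11)=-1; sign (−1)^0·-1^0·-1^-2 = +1.
(a,b)_13: α=0, u≡11; β=1, v≡11 (mod 13); (11|13)=-1, (11|13)=-1; sign (−1)^0·-1^1·-1^0 = -1.
(a,b)_17: α=0, u≡15; β=2, v≡15 (mod 17); (15|17)=+1, (15|17)=+1; sign (−1)^0·+1^2·+1^0 = +1.
(a,b)_2: α=-6, β=-2; u≡5, v≡7 (mod 8); ε(u)ε(v)=0·1, αω(v)=-6·0, βω(u)=-2·1; sum ≡ 0  ⇒  +1.
(a,b)_31: α=2, u≡23; β=2, v≡26 (mod 31); (23|31)=-1, (26|31)=-1; sign (−1)^0·-1^2·-1^2 = +1.
(a,b)_19: α=2, u≡9; β=0, v≡9 (mod 19); (9|19)=+1, (9|19)=+1; sign (−1)^0·+1^0·+1^2 = +1.
(a,b)_∞: sgn(10005)=+, sgn(-130065)=−, so +1.
(a,b)_7: α=4, u≡4; β=0, v≡1 (mod 7); (4|7)=+1, (1|7)=+1; sign (−1)^0·+1^0·+1^4 = +1.
Ram(10005, -130065) = {5, 13}; no ℚ_5-point on the conic.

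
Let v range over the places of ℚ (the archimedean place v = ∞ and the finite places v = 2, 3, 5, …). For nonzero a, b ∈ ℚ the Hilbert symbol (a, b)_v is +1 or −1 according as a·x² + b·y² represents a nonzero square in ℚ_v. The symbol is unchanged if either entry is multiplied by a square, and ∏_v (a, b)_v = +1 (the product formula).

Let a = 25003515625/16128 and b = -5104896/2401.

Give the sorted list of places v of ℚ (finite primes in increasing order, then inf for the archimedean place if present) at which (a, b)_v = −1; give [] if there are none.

[2, 23]

Mod squares: a ≡ 7, b ≡ -69. Check v ∈ {∞, 2, 3, 5, 7, 11, 17, 23}.
v=5: a=5^8·(≡3), b=5^0·(≡4) mod 5; (3|5)=-1, (4|5)=+1; (−1)^{8·0·2}·(-1)^0·(+1)^8 = +1.
v=23: a=23^2·(≡10), b=23^1·(≡10) mod 23; (10|23)=-1, (10|23)=-1; (−1)^{2·1·11}·(-1)^1·(-1)^2 = -1.
v=3: a=3^-2·(≡1), b=3^1·(≡1) mod 3; (1|3)=+1, (1|3)=+1; (−1)^{-2·1·1}·(+1)^1·(+1)^-2 = +1.
v=∞: 7 > 0 and -69 < 0  ⇒  (a,b)_∞ = +1.
v=7: a=7^-1·(≡4), b=7^-4·(≡1) mod 7; (4|7)=+1, (1|7)=+1; (−1)^{-1·-4·3}·(+1)^-4·(+1)^-1 = +1.
v=2: v_2(a)=-8, v_2(b)=8; units ≡ 7, 3 (mod 8); ε·ε+αω+βω = 1·1+-8·1+8·0 ≡ 1  ⇒  (a,b)_2 = -1.
v=11: a=11^2·(≡2), b=11^0·(≡2) mod 11; (2|11)=-1, (2|11)=-1; (−1)^{2·0·5}·(-1)^0·(-1)^2 = +1.
v=17: a=17^0·(≡11), b=17^2·(≡4) mod 17; (11|17)=-1, (4|17)=+1; (−1)^{0·2·8}·(-1)^2·(+1)^0 = +1.
Ram(7, -69) = {2, 23}; no ℚ_2-point on the conic.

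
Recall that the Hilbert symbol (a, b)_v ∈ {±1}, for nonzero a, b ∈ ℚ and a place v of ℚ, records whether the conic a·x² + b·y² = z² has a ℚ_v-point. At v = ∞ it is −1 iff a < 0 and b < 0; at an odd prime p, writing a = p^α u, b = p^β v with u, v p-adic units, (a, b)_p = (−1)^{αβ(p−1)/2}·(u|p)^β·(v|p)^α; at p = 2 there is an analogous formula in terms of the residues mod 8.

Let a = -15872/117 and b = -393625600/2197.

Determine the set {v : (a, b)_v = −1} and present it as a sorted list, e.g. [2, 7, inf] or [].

[2, inf]

(a, b) ≡ (-806, -13) mod (ℚ^×)²; places V = {2, 3, 5, 13, 31, ∞}.
(a,b)_3: α=-2, u≡1; β=0, v≡2 (mod 3); (1|3)=+1, (2|3)=-1; sign (−1)^0·+1^0·-1^-2 = +1.
(a,b)_∞: sgn(-806)=−, sgn(-13)=−, so -1.
(a,b)_13: α=-1, u≡3; β=-3, v≡9 (mod 13); (3|13)=+1, (9|13)=+1; sign (−1)^0·+1^-3·+1^-1 = +1.
(a,b)_31: α=1, u≡20; β=2, v≡7 (mod 31); (20|31)=+1, (7|31)=+1; sign (−1)^0·+1^2·+1^1 = +1.
(a,b)_5: α=0, u≡4; β=2, v≡3 (mod 5); (4|5)=+1, (3|5)=-1; sign (−1)^0·+1^2·-1^0 = +1.
(a,b)_2: α=9, β=14; u≡5, v≡3 (mod 8); ε(u)ε(v)=0·1, αω(v)=9·1, βω(u)=14·1; sum ≡ 1  ⇒  -1.
|Ram(-806, -13)| = 2, even; anisotropic at {2, ∞}.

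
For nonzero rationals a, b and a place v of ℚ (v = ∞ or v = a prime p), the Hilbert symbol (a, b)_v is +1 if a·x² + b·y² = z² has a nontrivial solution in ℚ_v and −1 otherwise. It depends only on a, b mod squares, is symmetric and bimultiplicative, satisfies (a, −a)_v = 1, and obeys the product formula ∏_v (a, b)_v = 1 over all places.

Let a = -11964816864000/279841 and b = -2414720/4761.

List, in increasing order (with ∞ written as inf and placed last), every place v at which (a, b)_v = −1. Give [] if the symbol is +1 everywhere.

[2, 5, 7, inf]

(a, b) ≡ (-715, -770) mod (ℚ^×)²; places V = {2, 3, 5, 7, 11, 13, 23, ∞}.
(a,b)_13: α=1, u≡4; β=0, v≡10 (mod 13); (4|13)=+1, (10|13)=+1; sign (−1)^0·+1^0·+1^1 = +1.
(a,b)_23: α=-4, u≡10; β=-2, v≡3 (mod 23); (10|23)=-1, (3|23)=+1; sign (−1)^0·-1^-2·+1^-4 = +1.
(a,b)_3: α=2, u≡2; β=-2, v≡1 (mod 3); (2|3)=-1, (1|3)=+1; sign (−1)^0·-1^-2·+1^2 = +1.
(a,b)_11: α=3, u≡1; β=1, v≡2 (mod 11); (1|11)=+1, (2|11)=-1; sign (−1)^1·+1^1·-1^3 = +1.
(a,b)_5: α=3, u≡3; β=1, v≡1 (mod 5); (3|5)=-1, (1|5)=+1; sign (−1)^0·-1^1·+1^3 = -1.
(a,b)_∞: sgn(-715)=−, sgn(-770)=−, so -1.
(a,b)_7: α=4, u≡3; β=3, v≡2 (mod 7); (3|7)=-1, (2|7)=+1; sign (−1)^0·-1^3·+1^4 = -1.
(a,b)_2: α=8, β=7; u≡5, v≡7 (mod 8); ε(u)ε(v)=0·1, αω(v)=8·0, βω(u)=7·1; sum ≡ 1  ⇒  -1.
|Ram(-715, -770)| = 4, even; anisotropic at {2, 5, 7, ∞}.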